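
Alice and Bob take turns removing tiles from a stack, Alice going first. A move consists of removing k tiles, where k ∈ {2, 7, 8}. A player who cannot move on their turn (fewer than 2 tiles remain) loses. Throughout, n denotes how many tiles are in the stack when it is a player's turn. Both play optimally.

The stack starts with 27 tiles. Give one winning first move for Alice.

Remove 2, leaving 25.

Label each position W (a win for the player to move) or L (a loss). A position with no legal move is L; any other position is W exactly when some move reaches an L, and L when every move reaches a W.
n=0: no move → L
n=1: no move → L
n=2: reaches L-position 0 → W
n=3: reaches L-position 1 → W
n=4: only reaches 2(W), which is W → L
n=5: only reaches 3(W), which is W → L
n=6: reaches L-position 4 → W
n=7: reaches L-position 5 → W
n=8: reaches L-position 1 → W
n=9: reaches L-position 1 → W
n=10: only reaches 8(W), 3(W), 2(W), all W → L
n=11: reaches L-position 4 → W
n=12: reaches L-position 10 → W
n=13: reaches L-position 5 → W
n=14: only reaches 12(W), 7(W), 6(W), all W → L
n=15: only reaches 13(W), 8(W), 7(W), all W → L
n=16: reaches L-position 14 → W
n=17: reaches L-position 15 → W
n=18: reaches L-position 10 → W
n=19: only reaches 17(W), 12(W), 11(W), all W → L
n=20: only reaches 18(W), 13(W), 12(W), all W → L
n=21: reaches L-position 19 → W
n=22: reaches L-position 20 → W
n=23: reaches L-position 15 → W
n=24: only reaches 22(W), 17(W), 16(W), all W → L
n=25: only reaches 23(W), 18(W), 17(W), all W → L
n=26: reaches L-position 24 → W
n=27: reaches L-position 25 → W
From 27, the L positions reachable in one move are: 25, 20, 19. Any move reaching one of these is winning.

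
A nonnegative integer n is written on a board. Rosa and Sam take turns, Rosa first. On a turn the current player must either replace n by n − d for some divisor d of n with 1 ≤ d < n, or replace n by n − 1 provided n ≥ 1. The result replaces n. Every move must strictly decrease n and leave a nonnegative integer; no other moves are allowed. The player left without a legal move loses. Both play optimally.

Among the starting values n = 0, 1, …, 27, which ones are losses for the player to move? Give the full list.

0, 2, 5, 7, 9, 11, 13, 15, 17, 19, 21, 23, 25, 27

Classify positions by backward induction: terminal positions (no move available) are L. From any other position, the mover wins iff some move reaches an L.
n=0: no move → L
n=1: →0(L), so W
n=2: →1(W) only, which is W, so L
n=3: →2(L), so W
n=4: →2(L), so W
n=5: →4(W) only, which is W, so L
n=6: →5(L), so W
n=7: →6(W) only, which is W, so L
n=8: →7(L), so W
n=9: →6(W), 8(W) — all W, so L
n=10: →5(L), so W
n=11: →10(W) only, which is W, so L
n=12: →9(L), so W
n=13: →12(W) only, which is W, so L
n=14: →7(L), so W
n=15: →10(W), 12(W), 14(W) — all W, so L
n=16: →15(L), so W
n=17: →16(W) only, which is W, so L
n=18: →9(L), so W
n=19: →18(W) only, which is W, so L
n=20: →15(L), so W
n=21: →14(W), 18(W), 20(W) — all W, so L
n=22: →11(L), so W
n=23: →22(W) only, which is W, so L
n=24: →21(L), so W
n=25: →20(W), 24(W) — all W, so L
n=26: →13(L), so W
n=27: →18(W), 24(W), 26(W) — all W, so L
Reading off the rows marked L gives the requested list; there are 14 such values of n.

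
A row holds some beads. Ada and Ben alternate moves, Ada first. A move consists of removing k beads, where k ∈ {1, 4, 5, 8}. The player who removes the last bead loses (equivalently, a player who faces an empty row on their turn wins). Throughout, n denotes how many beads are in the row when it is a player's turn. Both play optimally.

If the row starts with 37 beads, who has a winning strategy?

Positions with no move are W. A position that does have a move is losing for the player to move precisely when every available move leads to a winning position for the opponent. Fill in the labels:
n=0: no move; the opponent has just taken the last bead and therefore loses → W
n=1: the only move is to 0(W), a W ⇒ L
n=2: can move to 1, which is L ⇒ W
n=3: the only move is to 2(W), a W ⇒ L
n=4: can move to 3, which is L ⇒ W
n=5: can move to 1, which is L ⇒ W
n=6: can move to 1, which is L ⇒ W
n=7: can move to 3, which is L ⇒ W
n=8: can move to 3, which is L ⇒ W
n=9: can move to 1, which is L ⇒ W
n=10: moves to 9(W), 6(W), 5(W), 2(W); every one is W ⇒ L
n=11: can move to 10, which is L ⇒ W
n=12: moves to 11(W), 8(W), 7(W), 4(W); every one is W ⇒ L
n=13: can move to 12, which is L ⇒ W
n=14: can move to 10, which is L ⇒ W
n=15: can move to 10, which is L ⇒ W
n=16: can move to 12, which is L ⇒ W
n=17: can move to 12, which is L ⇒ W
n=18: can move to 10, which is L ⇒ W
n=19: moves to 18(W), 15(W), 14(W), 11(W); every one is W ⇒ L
n=20: can move to 19, which is L ⇒ W
n=21: moves to 20(W), 17(W), 16(W), 13(W); every one is W ⇒ L
n=22: can move to 21, which is L ⇒ W
n=23: can move to 19, which is L ⇒ W
n=24: can move to 19, which is L ⇒ W
n=25: can move to 21, which is L ⇒ W
n=26: can move to 21, which is L ⇒ W
n=27: can move to 19, which is L ⇒ W
n=28: moves to 27(W), 24(W), 23(W), 20(W); every one is W ⇒ L
n=29: can move to 28, which is L ⇒ W
n=30: moves to 29(W), 26(W), 25(W), 22(W); every one is W ⇒ L
n=31: can move to 30, which is L ⇒ W
n=32: can move to 28, which is L ⇒ W
n=33: can move to 28, which is L ⇒ W
n=34: can move to 30, which is L ⇒ W
n=35: can move to 30, which is L ⇒ W
n=36: can move to 28, which is L ⇒ W
n=37: moves to 36(W), 33(W), 32(W), 29(W); every one is W ⇒ L
Every move from 37 reaches a W position, so the mover loses.

Ben wins.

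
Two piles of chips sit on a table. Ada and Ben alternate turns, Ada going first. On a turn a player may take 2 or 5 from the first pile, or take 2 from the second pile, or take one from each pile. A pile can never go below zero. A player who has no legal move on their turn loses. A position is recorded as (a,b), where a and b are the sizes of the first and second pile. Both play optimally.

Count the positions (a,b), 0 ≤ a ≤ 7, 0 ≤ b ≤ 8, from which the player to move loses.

32

Classify positions by backward induction: terminal positions (no move available) are L. From any other position, the mover wins iff some move reaches an L.
Every move lowers a or b (never raises either), so fill the grid row by row in increasing a, and left to right within a row: each cell's successors are then already labelled.
      b=0  b=1  b=2  b=3  b=4  b=5  b=6  b=7  b=8
a=0:    L    L    W    W    L    L    W    W    L
a=1:    L    W    W    L    L    W    W    L    L
a=2:    W    W    L    L    W    W    L    L    W
a=3:    W    L    L    W    W    L    L    W    W
a=4:    L    L    W    W    L    L    W    W    L
a=5:    W    W    W    L    W    W    W    L    W
a=6:    W    W    L    W    W    W    L    W    W
a=7:    L    L    W    W    L    L    W    W    L
Cells with no legal move (terminal, hence L): (0,0), (0,1), (1,0).
The remaining L cells, each justified by listing all of its moves:
(0,4): →(0,2)(W) only, which is W, so L
(0,5): →(0,3)(W) only, which is W, so L
(0,8): →(0,6)(W) only, which is W, so L
(1,3): →(1,1)(W), (0,2)(W) — all W, so L
(1,4): →(1,2)(W), (0,3)(W) — all W, so L
(1,7): →(1,5)(W), (0,6)(W) — all W, so L
(1,8): →(1,6)(W), (0,7)(W) — all W, so L
(2,2): →(0,2)(W), (2,0)(W), (1,1)(W) — all W, so L
(2,3): →(0,3)(W), (2,1)(W), (1,2)(W) — all W, so L
(2,6): →(0,6)(W), (2,4)(W), (1,5)(W) — all W, so L
(2,7): →(0,7)(W), (2,5)(W), (1,6)(W) — all W, so L
(3,1): →(1,1)(W), (2,0)(W) — all W, so L
(3,2): →(1,2)(W), (3,0)(W), (2,1)(W) — all W, so L
(3,5): →(1,5)(W), (3,3)(W), (2,4)(W) — all W, so L
(3,6): →(1,6)(W), (3,4)(W), (2,5)(W) — all W, so L
(4,0): →(2,0)(W) only, which is W, so L
(4,1): →(2,1)(W), (3,0)(W) — all W, so L
(4,4): →(2,4)(W), (4,2)(W), (3,3)(W) — all W, so L
(4,5): →(2,5)(W), (4,3)(W), (3,4)(W) — all W, so L
(4,8): →(2,8)(W), (4,6)(W), (3,7)(W) — all W, so L
(5,3): →(3,3)(W), (0,3)(W), (5,1)(W), (4,2)(W) — all W, so L
(5,7): →(3,7)(W), (0,7)(W), (5,5)(W), (4,6)(W) — all W, so L
(6,2): →(4,2)(W), (1,2)(W), (6,0)(W), (5,1)(W) — all W, so L
(6,6): →(4,6)(W), (1,6)(W), (6,4)(W), (5,5)(W) — all W, so L
(7,0): →(5,0)(W), (2,0)(W) — all W, so L
(7,1): →(5,1)(W), (2,1)(W), (6,0)(W) — all W, so L
(7,4): →(5,4)(W), (2,4)(W), (7,2)(W), (6,3)(W) — all W, so L
(7,5): →(5,5)(W), (2,5)(W), (7,3)(W), (6,4)(W) — all W, so L
(7,8): →(5,8)(W), (2,8)(W), (7,6)(W), (6,7)(W) — all W, so L
Every other cell has at least one move into one of the L cells above, so it is W.
L cells per row: a=0: 5, a=1: 5, a=2: 4, a=3: 4, a=4: 5, a=5: 2, a=6: 2, a=7: 5; total 32.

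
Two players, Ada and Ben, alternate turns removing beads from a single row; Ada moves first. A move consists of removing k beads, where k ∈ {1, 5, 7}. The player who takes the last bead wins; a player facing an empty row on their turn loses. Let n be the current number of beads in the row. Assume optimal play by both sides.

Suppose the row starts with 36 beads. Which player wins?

Work bottom-up. With no move the player to move loses. Otherwise the position is W if at least one move leads to an L position for the opponent, and L if every move leads to a W.
n=0: no move → L
n=1: reaches L-position 0 → W
n=2: only reaches 1(W), which is W → L
n=3: reaches L-position 2 → W
n=4: only reaches 3(W), which is W → L
n=5: reaches L-position 4 → W
n=6: only reaches 5(W), 1(W), all W → L
n=7: reaches L-position 6 → W
n=8: only reaches 7(W), 3(W), 1(W), all W → L
n=9: reaches L-position 8 → W
n=10: only reaches 9(W), 5(W), 3(W), all W → L
n=11: reaches L-position 10 → W
n=12: only reaches 11(W), 7(W), 5(W), all W → L
n=13: reaches L-position 12 → W
n=14: only reaches 13(W), 9(W), 7(W), all W → L
n=15: reaches L-position 14 → W
n=16: only reaches 15(W), 11(W), 9(W), all W → L
n=17: reaches L-position 16 → W
n=18: only reaches 17(W), 13(W), 11(W), all W → L
n=19: reaches L-position 18 → W
n=20: only reaches 19(W), 15(W), 13(W), all W → L
n=21: reaches L-position 20 → W
n=22: only reaches 21(W), 17(W), 15(W), all W → L
n=23: reaches L-position 22 → W
n=24: only reaches 23(W), 19(W), 17(W), all W → L
n=25: reaches L-position 24 → W
n=26: only reaches 25(W), 21(W), 19(W), all W → L
n=27: reaches L-position 26 → W
n=28: only reaches 27(W), 23(W), 21(W), all W → L
n=29: reaches L-position 28 → W
n=30: only reaches 29(W), 25(W), 23(W), all W → L
n=31: reaches L-position 30 → W
n=32: only reaches 31(W), 27(W), 25(W), all W → L
n=33: reaches L-position 32 → W
n=34: only reaches 33(W), 29(W), 27(W), all W → L
n=35: reaches L-position 34 → W
n=36: only reaches 35(W), 31(W), 29(W), all W → L
The starting position 36 is L: whatever Ada does, the opponent receives a W position.

Ben wins.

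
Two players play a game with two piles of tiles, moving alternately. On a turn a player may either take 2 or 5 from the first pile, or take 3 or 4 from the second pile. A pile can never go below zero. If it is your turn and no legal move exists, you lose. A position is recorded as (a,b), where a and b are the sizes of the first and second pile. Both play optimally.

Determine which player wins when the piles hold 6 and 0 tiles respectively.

The first player wins.

Use the standard recursion: the mover loses at a terminal position; elsewhere, the mover wins exactly when some move hands the opponent an L position.
No move ever increases a pile, so every position that can arise here has a ≤ 6 and b ≤ 0; it is enough to label the cells with 0 ≤ a ≤ 6 and 0 ≤ b ≤ 0.
Every move lowers a or b (never raises either), so fill the grid row by row in increasing a, and left to right within a row: each cell's successors are then already labelled.
      b=0
a=0:    L
a=1:    L
a=2:    W
a=3:    W
a=4:    L
a=5:    W
a=6:    W
Cells with no legal move (terminal, hence L): (0,0), (1,0).
The remaining L cells, each justified by listing all of its moves:
(4,0): only reaches (2,0)(W), which is W → L
Every other cell has at least one move into one of the L cells above, so it is W.
The starting position (6,0) is W: the player to move should move to (4,0), handing over an L position.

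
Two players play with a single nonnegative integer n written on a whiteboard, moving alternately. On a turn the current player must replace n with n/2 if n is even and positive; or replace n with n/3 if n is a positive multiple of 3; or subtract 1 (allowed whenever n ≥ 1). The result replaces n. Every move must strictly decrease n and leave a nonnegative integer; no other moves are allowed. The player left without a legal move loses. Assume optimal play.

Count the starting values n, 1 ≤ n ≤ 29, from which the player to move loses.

11

Build the W/L table. Terminal = L. A non-terminal position is W if it has a move to some L; otherwise it is L.
n=0: no move → L
n=1: W (go to 0, an L position)
n=2: L (sole option 1(W) is W)
n=3: W (go to 2, an L position)
n=4: W (go to 2, an L position)
n=5: L (sole option 4(W) is W)
n=6: W (go to 2, an L position)
n=7: L (sole option 6(W) is W)
n=8: W (go to 7, an L position)
n=9: L (options 3(W), 8(W) are all W)
n=10: W (go to 5, an L position)
n=11: L (sole option 10(W) is W)
n=12: W (go to 11, an L position)
n=13: L (sole option 12(W) is W)
n=14: W (go to 7, an L position)
n=15: W (go to 5, an L position)
n=16: L (options 8(W), 15(W) are all W)
n=17: W (go to 16, an L position)
n=18: W (go to 9, an L position)
n=19: L (sole option 18(W) is W)
n=20: W (go to 19, an L position)
n=21: W (go to 7, an L position)
n=22: W (go to 11, an L position)
n=23: L (sole option 22(W) is W)
n=24: W (go to 23, an L position)
n=25: L (sole option 24(W) is W)
n=26: W (go to 13, an L position)
n=27: W (go to 9, an L position)
n=28: L (options 14(W), 27(W) are all W)
n=29: W (go to 28, an L position)
L entries with 1 ≤ n ≤ 29 (n=0 is outside the asked range and is not counted): n = 2, 5, 7, 9, 11, 13, 16, 19, 23, 25, 28; that makes 11.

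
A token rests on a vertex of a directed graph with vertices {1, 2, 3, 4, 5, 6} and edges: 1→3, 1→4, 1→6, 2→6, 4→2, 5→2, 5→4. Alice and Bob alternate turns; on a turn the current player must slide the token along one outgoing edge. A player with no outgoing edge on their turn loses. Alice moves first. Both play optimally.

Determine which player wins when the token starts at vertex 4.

Bob wins.

Use the standard recursion: the mover loses at a terminal position; elsewhere, the mover wins exactly when some move hands the opponent an L position.
Every edge goes from a vertex to one that appears earlier in the order 3, 6, 2, 4, 1, 5, so processing vertices in that order labels each vertex after all of its successors.
3: no outgoing edge → L
6: no outgoing edge → L
2: W (go to 6, an L position)
4: L (sole option 2(W) is W)
1: W (go to 4, an L position)
5: W (go to 4, an L position)
The starting position 4 is L: whatever Alice does, the opponent receives a W position.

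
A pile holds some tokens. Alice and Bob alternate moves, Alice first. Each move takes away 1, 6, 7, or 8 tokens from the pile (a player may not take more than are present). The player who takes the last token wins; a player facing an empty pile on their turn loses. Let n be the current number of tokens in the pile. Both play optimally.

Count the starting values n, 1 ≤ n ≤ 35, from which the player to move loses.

Work bottom-up. With no move the player to move loses. Otherwise the position is W if at least one move leads to an L position for the opponent, and L if every move leads to a W.
n=0: no move → L
n=1: W (go to 0, an L position)
n=2: L (sole option 1(W) is W)
n=3: W (go to 2, an L position)
n=4: L (sole option 3(W) is W)
n=5: W (go to 4, an L position)
n=6: W (go to 0, an L position)
n=7: W (go to 0, an L position)
n=8: W (go to 2, an L position)
n=9: W (go to 2, an L position)
n=10: W (go to 4, an L position)
n=11: W (go to 4, an L position)
n=12: W (go to 4, an L position)
n=13: L (options 12(W), 7(W), 6(W), 5(W) are all W)
n=14: W (go to 13, an L position)
n=15: L (options 14(W), 9(W), 8(W), 7(W) are all W)
n=16: W (go to 15, an L position)
n=17: L (options 16(W), 11(W), 10(W), 9(W) are all W)
n=18: W (go to 17, an L position)
n=19: W (go to 13, an L position)
n=20: W (go to 13, an L position)
n=21: W (go to 15, an L position)
n=22: W (go to 15, an L position)
n=23: W (go to 17, an L position)
n=24: W (go to 17, an L position)
n=25: W (go to 17, an L position)
n=26: L (options 25(W), 20(W), 19(W), 18(W) are all W)
n=27: W (go to 26, an L position)
n=28: L (options 27(W), 22(W), 21(W), 20(W) are all W)
n=29: W (go to 28, an L position)
n=30: L (options 29(W), 24(W), 23(W), 22(W) are all W)
n=31: W (go to 30, an L position)
n=32: W (go to 26, an L position)
n=33: W (go to 26, an L position)
n=34: W (go to 28, an L position)
n=35: W (go to 28, an L position)
L entries with 1 ≤ n ≤ 35 (n=0 is outside the asked range and is not counted): n = 2, 4, 13, 15, 17, 26, 28, 30; that makes 8.

8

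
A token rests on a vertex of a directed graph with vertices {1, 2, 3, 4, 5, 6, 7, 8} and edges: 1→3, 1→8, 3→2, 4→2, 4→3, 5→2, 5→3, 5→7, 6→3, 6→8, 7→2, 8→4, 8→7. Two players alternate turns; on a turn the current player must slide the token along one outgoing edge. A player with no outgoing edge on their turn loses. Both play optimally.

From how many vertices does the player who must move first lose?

Positions with no move are L. A position that does have a move is losing for the player to move precisely when every available move leads to a winning position for the opponent. Fill in the labels:
Every edge goes from a vertex to one that appears earlier in the order 2, 7, 3, 4, 5, 8, 1, 6, so processing vertices in that order labels each vertex after all of its successors.
2: no outgoing edge → L
7: reaches L-position 2 → W
3: reaches L-position 2 → W
4: reaches L-position 2 → W
5: reaches L-position 2 → W
8: only reaches 4(W), 7(W), all W → L
1: reaches L-position 8 → W
6: reaches L-position 8 → W
The L vertices are 2, 8; that is 2 in all.

2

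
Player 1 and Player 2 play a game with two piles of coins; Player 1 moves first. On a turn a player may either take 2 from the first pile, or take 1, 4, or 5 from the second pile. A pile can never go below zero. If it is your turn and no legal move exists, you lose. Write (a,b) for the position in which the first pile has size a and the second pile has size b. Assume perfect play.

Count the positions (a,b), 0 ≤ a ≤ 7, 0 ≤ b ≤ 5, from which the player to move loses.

16

Positions with no move are L. A position that does have a move is losing for the player to move precisely when every available move leads to a winning position for the opponent. Fill in the labels:
Every move lowers a or b (never raises either), so fill the grid row by row in increasing a, and left to right within a row: each cell's successors are then already labelled.
      b=0  b=1  b=2  b=3  b=4  b=5
a=0:    L    W    L    W    W    W
a=1:    L    W    L    W    W    W
a=2:    W    L    W    L    W    W
a=3:    W    L    W    L    W    W
a=4:    L    W    L    W    W    W
a=5:    L    W    L    W    W    W
a=6:    W    L    W    L    W    W
a=7:    W    L    W    L    W    W
Cells with no legal move (terminal, hence L): (0,0), (1,0).
The remaining L cells, each justified by listing all of its moves:
(0,2): →(0,1)(W) only, which is W, so L
(1,2): →(1,1)(W) only, which is W, so L
(2,1): →(0,1)(W), (2,0)(W) — all W, so L
(2,3): →(0,3)(W), (2,2)(W) — all W, so L
(3,1): →(1,1)(W), (3,0)(W) — all W, so L
(3,3): →(1,3)(W), (3,2)(W) — all W, so L
(4,0): →(2,0)(W) only, which is W, so L
(4,2): →(2,2)(W), (4,1)(W) — all W, so L
(5,0): →(3,0)(W) only, which is W, so L
(5,2): →(3,2)(W), (5,1)(W) — all W, so L
(6,1): →(4,1)(W), (6,0)(W) — all W, so L
(6,3): →(4,3)(W), (6,2)(W) — all W, so L
(7,1): →(5,1)(W), (7,0)(W) — all W, so L
(7,3): →(5,3)(W), (7,2)(W) — all W, so L
Every other cell has at least one move into one of the L cells above, so it is W.
L cells per row: a=0: 2, a=1: 2, a=2: 2, a=3: 2, a=4: 2, a=5: 2, a=6: 2, a=7: 2; total 16.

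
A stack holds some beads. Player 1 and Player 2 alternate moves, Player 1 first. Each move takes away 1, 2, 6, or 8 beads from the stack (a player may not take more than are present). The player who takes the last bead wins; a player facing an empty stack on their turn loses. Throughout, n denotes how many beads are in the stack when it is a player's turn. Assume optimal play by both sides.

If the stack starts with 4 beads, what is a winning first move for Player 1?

Remove 1, leaving 3.

Use the standard recursion: the mover loses at a terminal position; elsewhere, the mover wins exactly when some move hands the opponent an L position.
n=0: no move → L
n=1: can move to 0, which is L ⇒ W
n=2: can move to 0, which is L ⇒ W
n=3: moves to 2(W), 1(W); every one is W ⇒ L
n=4: can move to 3, which is L ⇒ W
From 4, the L positions reachable in one move are: 3.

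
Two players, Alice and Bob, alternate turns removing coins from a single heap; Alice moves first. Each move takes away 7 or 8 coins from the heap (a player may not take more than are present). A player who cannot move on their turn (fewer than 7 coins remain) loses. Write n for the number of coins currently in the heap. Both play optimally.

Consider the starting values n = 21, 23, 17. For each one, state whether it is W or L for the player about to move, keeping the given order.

Positions with no move are L. A position that does have a move is losing for the player to move precisely when every available move leads to a winning position for the opponent. Fill in the labels:
n=0: no move → L
n=1: no move → L
n=2: no move → L
n=3: no move → L
n=4: no move → L
n=5: no move → L
n=6: no move → L
n=7: W (go to 0, an L position)
n=8: W (go to 1, an L position)
n=9: W (go to 2, an L position)
n=10: W (go to 3, an L position)
n=11: W (go to 4, an L position)
n=12: W (go to 5, an L position)
n=13: W (go to 6, an L position)
n=14: W (go to 6, an L position)
n=15: L (options 8(W), 7(W) are all W)
n=16: L (options 9(W), 8(W) are all W)
n=17: L (options 10(W), 9(W) are all W)
n=18: L (options 11(W), 10(W) are all W)
n=19: L (options 12(W), 11(W) are all W)
n=20: L (options 13(W), 12(W) are all W)
n=21: L (options 14(W), 13(W) are all W)
n=22: W (go to 15, an L position)
n=23: W (go to 16, an L position)

21: L, 23: W, 17: L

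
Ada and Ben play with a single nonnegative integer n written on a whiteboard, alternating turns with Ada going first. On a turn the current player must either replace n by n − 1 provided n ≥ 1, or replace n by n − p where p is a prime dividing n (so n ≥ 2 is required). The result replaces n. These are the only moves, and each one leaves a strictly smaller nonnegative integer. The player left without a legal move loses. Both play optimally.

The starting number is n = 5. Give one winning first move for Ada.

Compute win/loss labels from the base case upward. A position with no move is L. Any other position is W if it can reach an L in one move, else L.
n=0: no move → L
n=1: →0(L), so W
n=2: →0(L), so W
n=3: →0(L), so W
n=4: →2(W), 3(W) — all W, so L
n=5: →0(L), so W
From 5, the L positions reachable in one move are: 0, 4. Any move reaching one of these is winning.

Move to 0.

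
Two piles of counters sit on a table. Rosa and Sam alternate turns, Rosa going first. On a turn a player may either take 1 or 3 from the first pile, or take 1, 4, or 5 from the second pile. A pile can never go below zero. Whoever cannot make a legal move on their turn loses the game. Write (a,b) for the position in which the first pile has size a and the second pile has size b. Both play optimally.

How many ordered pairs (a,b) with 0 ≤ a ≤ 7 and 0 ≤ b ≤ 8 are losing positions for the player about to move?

20

Work bottom-up. With no move the player to move loses. Otherwise the position is W if at least one move leads to an L position for the opponent, and L if every move leads to a W.
Every move lowers a or b (never raises either), so fill the grid row by row in increasing a, and left to right within a row: each cell's successors are then already labelled.
      b=0  b=1  b=2  b=3  b=4  b=5  b=6  b=7  b=8
a=0:    L    W    L    W    W    W    W    W    L
a=1:    W    L    W    L    W    W    W    W    W
a=2:    L    W    L    W    W    W    W    W    L
a=3:    W    L    W    L    W    W    W    W    W
a=4:    L    W    L    W    W    W    W    W    L
a=5:    W    L    W    L    W    W    W    W    W
a=6:    L    W    L    W    W    W    W    W    L
a=7:    W    L    W    L    W    W    W    W    W
Cells with no legal move (terminal, hence L): (0,0).
The remaining L cells, each justified by listing all of its moves:
(0,2): L (sole option (0,1)(W) is W)
(0,8): L (options (0,7)(W), (0,4)(W), (0,3)(W) are all W)
(1,1): L (options (0,1)(W), (1,0)(W) are all W)
(1,3): L (options (0,3)(W), (1,2)(W) are all W)
(2,0): L (sole option (1,0)(W) is W)
(2,2): L (options (1,2)(W), (2,1)(W) are all W)
(2,8): L (options (1,8)(W), (2,7)(W), (2,4)(W), (2,3)(W) are all W)
(3,1): L (options (2,1)(W), (0,1)(W), (3,0)(W) are all W)
(3,3): L (options (2,3)(W), (0,3)(W), (3,2)(W) are all W)
(4,0): L (options (3,0)(W), (1,0)(W) are all W)
(4,2): L (options (3,2)(W), (1,2)(W), (4,1)(W) are all W)
(4,8): L (options (3,8)(W), (1,8)(W), (4,7)(W), (4,4)(W), (4,3)(W) are all W)
(5,1): L (options (4,1)(W), (2,1)(W), (5,0)(W) are all W)
(5,3): L (options (4,3)(W), (2,3)(W), (5,2)(W) are all W)
(6,0): L (options (5,0)(W), (3,0)(W) are all W)
(6,2): L (options (5,2)(W), (3,2)(W), (6,1)(W) are all W)
(6,8): L (options (5,8)(W), (3,8)(W), (6,7)(W), (6,4)(W), (6,3)(W) are all W)
(7,1): L (options (6,1)(W), (4,1)(W), (7,0)(W) are all W)
(7,3): L (options (6,3)(W), (4,3)(W), (7,2)(W) are all W)
Every other cell has at least one move into one of the L cells above, so it is W.
L cells per row: a=0: 3, a=1: 2, a=2: 3, a=3: 2, a=4: 3, a=5: 2, a=6: 3, a=7: 2; total 20.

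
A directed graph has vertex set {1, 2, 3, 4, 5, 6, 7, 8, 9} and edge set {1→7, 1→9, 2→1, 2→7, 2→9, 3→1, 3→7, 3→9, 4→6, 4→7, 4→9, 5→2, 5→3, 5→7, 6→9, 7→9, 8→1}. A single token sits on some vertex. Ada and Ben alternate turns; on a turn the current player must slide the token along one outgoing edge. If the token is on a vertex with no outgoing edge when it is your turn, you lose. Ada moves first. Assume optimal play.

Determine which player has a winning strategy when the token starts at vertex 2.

Ada wins.

Use the standard recursion: the mover loses at a terminal position; elsewhere, the mover wins exactly when some move hands the opponent an L position.
Every edge goes from a vertex to one that appears earlier in the order 9, 7, 1, 6, 2, 3, 5, 8, 4, so processing vertices in that order labels each vertex after all of its successors.
9: no outgoing edge → L
7: →9(L), so W
1: →9(L), so W
6: →9(L), so W
2: →9(L), so W
3: →9(L), so W
5: →3(W), 2(W), 7(W) — all W, so L
8: →1(W) only, which is W, so L
4: →9(L), so W
From 2 Ada can move to 9, reaching an L position.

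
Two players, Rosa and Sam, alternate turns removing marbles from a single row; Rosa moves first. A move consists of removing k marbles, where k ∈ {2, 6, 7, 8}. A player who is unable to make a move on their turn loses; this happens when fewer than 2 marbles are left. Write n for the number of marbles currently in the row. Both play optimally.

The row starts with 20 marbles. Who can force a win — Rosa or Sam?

Rosa wins.

Use the standard recursion: the mover loses at a terminal position; elsewhere, the mover wins exactly when some move hands the opponent an L position.
n=0: no move → L
n=1: no move → L
n=2: can move to 0, which is L ⇒ W
n=3: can move to 1, which is L ⇒ W
n=4: the only move is to 2(W), a W ⇒ L
n=5: the only move is to 3(W), a W ⇒ L
n=6: can move to 4, which is L ⇒ W
n=7: can move to 5, which is L ⇒ W
n=8: can move to 1, which is L ⇒ W
n=9: can move to 1, which is L ⇒ W
n=10: can move to 4, which is L ⇒ W
n=11: can move to 5, which is L ⇒ W
n=12: can move to 5, which is L ⇒ W
n=13: can move to 5, which is L ⇒ W
n=14: moves to 12(W), 8(W), 7(W), 6(W); every one is W ⇒ L
n=15: moves to 13(W), 9(W), 8(W), 7(W); every one is W ⇒ L
n=16: can move to 14, which is L ⇒ W
n=17: can move to 15, which is L ⇒ W
n=18: moves to 16(W), 12(W), 11(W), 10(W); every one is W ⇒ L
n=19: moves to 17(W), 13(W), 12(W), 11(W); every one is W ⇒ L
n=20: can move to 18, which is L ⇒ W
The starting position 20 is W: Rosa should remove 2, leaving 18, handing over an L position.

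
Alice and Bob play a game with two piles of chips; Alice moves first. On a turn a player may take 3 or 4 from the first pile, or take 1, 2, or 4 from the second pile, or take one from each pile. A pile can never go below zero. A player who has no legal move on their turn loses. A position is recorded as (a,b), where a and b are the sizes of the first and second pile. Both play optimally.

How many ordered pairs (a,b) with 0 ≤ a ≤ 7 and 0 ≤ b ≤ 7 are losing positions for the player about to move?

23

Positions with no move are L. A position that does have a move is losing for the player to move precisely when every available move leads to a winning position for the opponent. Fill in the labels:
Every move lowers a or b (never raises either), so fill the grid row by row in increasing a, and left to right within a row: each cell's successors are then already labelled.
      b=0  b=1  b=2  b=3  b=4  b=5  b=6  b=7
a=0:    L    W    W    L    W    W    L    W
a=1:    L    W    W    L    W    W    L    W
a=2:    L    W    W    L    W    W    L    W
a=3:    W    W    L    W    W    L    W    W
a=4:    W    L    W    W    L    W    W    L
a=5:    W    L    W    W    L    W    W    L
a=6:    W    L    W    W    L    W    W    L
a=7:    L    W    W    L    W    W    L    W
Cells with no legal move (terminal, hence L): (0,0), (1,0), (2,0).
The remaining L cells, each justified by listing all of its moves:
(0,3): only reaches (0,2)(W), (0,1)(W), all W → L
(0,6): only reaches (0,5)(W), (0,4)(W), (0,2)(W), all W → L
(1,3): only reaches (1,2)(W), (1,1)(W), (0,2)(W), all W → L
(1,6): only reaches (1,5)(W), (1,4)(W), (1,2)(W), (0,5)(W), all W → L
(2,3): only reaches (2,2)(W), (2,1)(W), (1,2)(W), all W → L
(2,6): only reaches (2,5)(W), (2,4)(W), (2,2)(W), (1,5)(W), all W → L
(3,2): only reaches (0,2)(W), (3,1)(W), (3,0)(W), (2,1)(W), all W → L
(3,5): only reaches (0,5)(W), (3,4)(W), (3,3)(W), (3,1)(W), (2,4)(W), all W → L
(4,1): only reaches (1,1)(W), (0,1)(W), (4,0)(W), (3,0)(W), all W → L
(4,4): only reaches (1,4)(W), (0,4)(W), (4,3)(W), (4,2)(W), (4,0)(W), (3,3)(W), all W → L
(4,7): only reaches (1,7)(W), (0,7)(W), (4,6)(W), (4,5)(W), (4,3)(W), (3,6)(W), all W → L
(5,1): only reaches (2,1)(W), (1,1)(W), (5,0)(W), (4,0)(W), all W → L
(5,4): only reaches (2,4)(W), (1,4)(W), (5,3)(W), (5,2)(W), (5,0)(W), (4,3)(W), all W → L
(5,7): only reaches (2,7)(W), (1,7)(W), (5,6)(W), (5,5)(W), (5,3)(W), (4,6)(W), all W → L
(6,1): only reaches (3,1)(W), (2,1)(W), (6,0)(W), (5,0)(W), all W → L
(6,4): only reaches (3,4)(W), (2,4)(W), (6,3)(W), (6,2)(W), (6,0)(W), (5,3)(W), all W → L
(6,7): only reaches (3,7)(W), (2,7)(W), (6,6)(W), (6,5)(W), (6,3)(W), (5,6)(W), all W → L
(7,0): only reaches (4,0)(W), (3,0)(W), all W → L
(7,3): only reaches (4,3)(W), (3,3)(W), (7,2)(W), (7,1)(W), (6,2)(W), all W → L
(7,6): only reaches (4,6)(W), (3,6)(W), (7,5)(W), (7,4)(W), (7,2)(W), (6,5)(W), all W → L
Every other cell has at least one move into one of the L cells above, so it is W.
L cells per row: a=0: 3, a=1: 3, a=2: 3, a=3: 2, a=4: 3, a=5: 3, a=6: 3, a=7: 3; total 23.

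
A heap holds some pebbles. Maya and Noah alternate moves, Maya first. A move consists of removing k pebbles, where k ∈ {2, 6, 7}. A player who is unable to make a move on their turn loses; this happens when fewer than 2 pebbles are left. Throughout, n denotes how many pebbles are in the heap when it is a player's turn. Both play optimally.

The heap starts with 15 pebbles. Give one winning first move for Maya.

Compute win/loss labels from the base case upward. A position with no move is L. Any other position is W if it can reach an L in one move, else L.
n=0: no move → L
n=1: no move → L
n=2: W (go to 0, an L position)
n=3: W (go to 1, an L position)
n=4: L (sole option 2(W) is W)
n=5: L (sole option 3(W) is W)
n=6: W (go to 4, an L position)
n=7: W (go to 5, an L position)
n=8: W (go to 1, an L position)
n=9: L (options 7(W), 3(W), 2(W) are all W)
n=10: W (go to 4, an L position)
n=11: W (go to 9, an L position)
n=12: W (go to 5, an L position)
n=13: L (options 11(W), 7(W), 6(W) are all W)
n=14: L (options 12(W), 8(W), 7(W) are all W)
n=15: W (go to 13, an L position)
From 15, the L positions reachable in one move are: 13, 9. Any move reaching one of these is winning.

Remove 2, leaving 13.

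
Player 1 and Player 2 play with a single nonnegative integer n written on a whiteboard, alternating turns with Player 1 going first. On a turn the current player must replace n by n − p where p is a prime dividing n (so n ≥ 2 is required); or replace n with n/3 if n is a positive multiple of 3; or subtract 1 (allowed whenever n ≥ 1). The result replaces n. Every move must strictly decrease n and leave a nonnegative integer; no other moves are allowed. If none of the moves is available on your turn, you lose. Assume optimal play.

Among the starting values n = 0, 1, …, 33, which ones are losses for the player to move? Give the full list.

0, 4, 8, 14, 18, 22, 25, 27, 32

Classify positions by backward induction: terminal positions (no move available) are L. From any other position, the mover wins iff some move reaches an L.
n=0: no move → L
n=1: W (go to 0, an L position)
n=2: W (go to 0, an L position)
n=3: W (go to 0, an L position)
n=4: L (options 2(W), 3(W) are all W)
n=5: W (go to 0, an L position)
n=6: W (go to 4, an L position)
n=7: W (go to 0, an L position)
n=8: L (options 6(W), 7(W) are all W)
n=9: W (go to 8, an L position)
n=10: W (go to 8, an L position)
n=11: W (go to 0, an L position)
n=12: W (go to 4, an L position)
n=13: W (go to 0, an L position)
n=14: L (options 7(W), 12(W), 13(W) are all W)
n=15: W (go to 14, an L position)
n=16: W (go to 14, an L position)
n=17: W (go to 0, an L position)
n=18: L (options 6(W), 15(W), 16(W), 17(W) are all W)
n=19: W (go to 0, an L position)
n=20: W (go to 18, an L position)
n=21: W (go to 14, an L position)
n=22: L (options 11(W), 20(W), 21(W) are all W)
n=23: W (go to 0, an L position)
n=24: W (go to 8, an L position)
n=25: L (options 20(W), 24(W) are all W)
n=26: W (go to 25, an L position)
n=27: L (options 9(W), 24(W), 26(W) are all W)
n=28: W (go to 27, an L position)
n=29: W (go to 0, an L position)
n=30: W (go to 25, an L position)
n=31: W (go to 0, an L position)
n=32: L (options 30(W), 31(W) are all W)
n=33: W (go to 22, an L position)
The losing starting values of n are exactly the entries labelled L in this table (9 of them).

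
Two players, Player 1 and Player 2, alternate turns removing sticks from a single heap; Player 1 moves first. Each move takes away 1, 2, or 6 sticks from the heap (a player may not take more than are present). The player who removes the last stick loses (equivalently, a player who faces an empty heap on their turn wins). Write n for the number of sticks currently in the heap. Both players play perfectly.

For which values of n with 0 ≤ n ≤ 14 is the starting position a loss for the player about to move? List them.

Classify positions by backward induction: terminal positions (no move available) are W. From any other position, the mover wins iff some move reaches an L.
n=0: no move; the opponent has just taken the last stick and therefore loses → W
n=1: L (sole option 0(W) is W)
n=2: W (go to 1, an L position)
n=3: W (go to 1, an L position)
n=4: L (options 3(W), 2(W) are all W)
n=5: W (go to 4, an L position)
n=6: W (go to 4, an L position)
n=7: W (go to 1, an L position)
n=8: L (options 7(W), 6(W), 2(W) are all W)
n=9: W (go to 8, an L position)
n=10: W (go to 8, an L position)
n=11: L (options 10(W), 9(W), 5(W) are all W)
n=12: W (go to 11, an L position)
n=13: W (go to 11, an L position)
n=14: W (go to 8, an L position)
The losing starting values of n are exactly the entries labelled L in this table (4 of them).

1, 4, 8, 11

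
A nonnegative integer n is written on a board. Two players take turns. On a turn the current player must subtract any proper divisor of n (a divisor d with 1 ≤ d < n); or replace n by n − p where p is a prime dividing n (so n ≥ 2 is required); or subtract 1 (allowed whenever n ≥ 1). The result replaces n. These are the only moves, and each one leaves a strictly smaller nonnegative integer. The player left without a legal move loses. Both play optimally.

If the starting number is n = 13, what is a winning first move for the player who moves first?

Move to 0.

Compute win/loss labels from the base case upward. A position with no move is L. Any other position is W if it can reach an L in one move, else L.
n=0: no move → L
n=1: reaches L-position 0 → W
n=2: reaches L-position 0 → W
n=3: reaches L-position 0 → W
n=4: only reaches 2(W), 3(W), all W → L
n=5: reaches L-position 0 → W
n=6: reaches L-position 4 → W
n=7: reaches L-position 0 → W
n=8: reaches L-position 4 → W
n=9: only reaches 6(W), 8(W), all W → L
n=10: reaches L-position 9 → W
n=11: reaches L-position 0 → W
n=12: reaches L-position 9 → W
n=13: reaches L-position 0 → W
From 13, the L positions reachable in one move are: 0.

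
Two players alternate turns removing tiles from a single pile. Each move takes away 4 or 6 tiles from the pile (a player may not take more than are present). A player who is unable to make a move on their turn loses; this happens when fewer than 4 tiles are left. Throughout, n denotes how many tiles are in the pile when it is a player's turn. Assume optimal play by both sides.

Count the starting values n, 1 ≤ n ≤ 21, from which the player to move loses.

Work bottom-up. With no move the player to move loses. Otherwise the position is W if at least one move leads to an L position for the opponent, and L if every move leads to a W.
n=0: no move → L
n=1: no move → L
n=2: no move → L
n=3: no move → L
n=4: reaches L-position 0 → W
n=5: reaches L-position 1 → W
n=6: reaches L-position 2 → W
n=7: reaches L-position 3 → W
n=8: reaches L-position 2 → W
n=9: reaches L-position 3 → W
n=10: only reaches 6(W), 4(W), all W → L
n=11: only reaches 7(W), 5(W), all W → L
n=12: only reaches 8(W), 6(W), all W → L
n=13: only reaches 9(W), 7(W), all W → L
n=14: reaches L-position 10 → W
n=15: reaches L-position 11 → W
n=16: reaches L-position 12 → W
n=17: reaches L-position 13 → W
n=18: reaches L-position 12 → W
n=19: reaches L-position 13 → W
n=20: only reaches 16(W), 14(W), all W → L
n=21: only reaches 17(W), 15(W), all W → L
L entries with 1 ≤ n ≤ 21 (n=0 is outside the asked range and is not counted): n = 1, 2, 3, 10, 11, 12, 13, 20, 21; that makes 9.

9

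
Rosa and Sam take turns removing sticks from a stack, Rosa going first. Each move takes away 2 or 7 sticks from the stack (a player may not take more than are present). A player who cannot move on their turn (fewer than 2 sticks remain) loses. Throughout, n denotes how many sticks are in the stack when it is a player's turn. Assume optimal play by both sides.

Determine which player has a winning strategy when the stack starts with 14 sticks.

Label each position W (a win for the player to move) or L (a loss). A position with no legal move is L; any other position is W exactly when some move reaches an L, and L when every move reaches a W.
n=0: no move → L
n=1: no move → L
n=2: can move to 0, which is L ⇒ W
n=3: can move to 1, which is L ⇒ W
n=4: the only move is to 2(W), a W ⇒ L
n=5: the only move is to 3(W), a W ⇒ L
n=6: can move to 4, which is L ⇒ W
n=7: can move to 5, which is L ⇒ W
n=8: can move to 1, which is L ⇒ W
n=9: moves to 7(W), 2(W); every one is W ⇒ L
n=10: moves to 8(W), 3(W); every one is W ⇒ L
n=11: can move to 9, which is L ⇒ W
n=12: can move to 10, which is L ⇒ W
n=13: moves to 11(W), 6(W); every one is W ⇒ L
n=14: moves to 12(W), 7(W); every one is W ⇒ L
Every move from 14 reaches a W position, so the mover loses.

Sam wins.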